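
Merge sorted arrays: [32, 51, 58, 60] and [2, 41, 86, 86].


Take 2 from B
Take 32 from A
Take 41 from B
Take 51 from A
Take 58 from A
Take 60 from A

Merged: [2, 32, 41, 51, 58, 60, 86, 86]


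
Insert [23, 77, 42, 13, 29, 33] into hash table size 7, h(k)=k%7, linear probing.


Insert 23: h=2 -> slot 2
Insert 77: h=0 -> slot 0
Insert 42: h=0, 1 probes -> slot 1
Insert 13: h=6 -> slot 6
Insert 29: h=1, 2 probes -> slot 3
Insert 33: h=5 -> slot 5

Table: [77, 42, 23, 29, None, 33, 13]


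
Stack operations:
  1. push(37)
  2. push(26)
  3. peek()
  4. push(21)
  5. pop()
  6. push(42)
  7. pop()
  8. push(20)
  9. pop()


push(37) -> [37]
push(26) -> [37, 26]
peek()->26
push(21) -> [37, 26, 21]
pop()->21, [37, 26]
push(42) -> [37, 26, 42]
pop()->42, [37, 26]
push(20) -> [37, 26, 20]
pop()->20, [37, 26]

Final stack: [37, 26]


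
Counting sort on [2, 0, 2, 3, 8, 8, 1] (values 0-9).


Input: [2, 0, 2, 3, 8, 8, 1]
Counts: [1, 1, 2, 1, 0, 0, 0, 0, 2, 0]

Sorted: [0, 1, 2, 2, 3, 8, 8]


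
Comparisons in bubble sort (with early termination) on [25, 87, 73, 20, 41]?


Algorithm: bubble sort (with early termination)
Input: [25, 87, 73, 20, 41]
Sorted: [20, 25, 41, 73, 87]

10


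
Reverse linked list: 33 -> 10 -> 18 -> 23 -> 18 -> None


Step 1: curr=33, set curr.next=prev(None) | reversed so far: 33
Step 2: curr=10, set curr.next=prev(33) | reversed so far: 10 -> 33
Step 3: curr=18, set curr.next=prev(10) | reversed so far: 18 -> 10 -> 33
Step 4: curr=23, set curr.next=prev(18) | reversed so far: 23 -> 18 -> 10 -> 33
Step 5: curr=18, set curr.next=prev(23) | reversed so far: 18 -> 23 -> 18 -> 10 -> 33

18 -> 23 -> 18 -> 10 -> 33 -> None


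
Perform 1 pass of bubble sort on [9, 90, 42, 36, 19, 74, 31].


Initial: [9, 90, 42, 36, 19, 74, 31]
Pass 1: [9, 42, 36, 19, 74, 31, 90] (5 swaps)

After 1 pass: [9, 42, 36, 19, 74, 31, 90]


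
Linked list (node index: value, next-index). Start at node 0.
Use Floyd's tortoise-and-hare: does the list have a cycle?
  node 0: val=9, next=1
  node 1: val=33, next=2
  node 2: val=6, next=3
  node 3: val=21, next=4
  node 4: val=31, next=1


Floyd's tortoise (slow, +1) and hare (fast, +2):
  init: slow=0, fast=0
  step 1: slow=1, fast=2
  step 2: slow=2, fast=4
  step 3: slow=3, fast=2
  step 4: slow=4, fast=4
  slow == fast at node 4: cycle detected

Cycle: yes


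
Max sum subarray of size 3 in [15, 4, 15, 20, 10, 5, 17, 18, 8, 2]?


[0:3]: 34
[1:4]: 39
[2:5]: 45
[3:6]: 35
[4:7]: 32
[5:8]: 40
[6:9]: 43
[7:10]: 28

Max: 45 at [2:5]


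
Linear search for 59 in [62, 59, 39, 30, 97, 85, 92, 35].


i=0: 62!=59
i=1: 59==59 found!

Found at 1, 2 comps


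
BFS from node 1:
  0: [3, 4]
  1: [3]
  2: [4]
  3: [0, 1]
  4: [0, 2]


Visit 1, enqueue [3]
Visit 3, enqueue [0]
Visit 0, enqueue [4]
Visit 4, enqueue [2]
Visit 2, enqueue []

BFS order: [1, 3, 0, 4, 2]


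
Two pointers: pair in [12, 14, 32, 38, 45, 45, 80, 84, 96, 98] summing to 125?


lo=0(12)+hi=9(98)=110
lo=1(14)+hi=9(98)=112
lo=2(32)+hi=9(98)=130
lo=2(32)+hi=8(96)=128
lo=2(32)+hi=7(84)=116
lo=3(38)+hi=7(84)=122
lo=4(45)+hi=7(84)=129
lo=4(45)+hi=6(80)=125

Yes: 45+80=125


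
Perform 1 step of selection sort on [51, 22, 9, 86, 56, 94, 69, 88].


Initial: [51, 22, 9, 86, 56, 94, 69, 88]
Step 1: min=9 at 2
  Swap: [9, 22, 51, 86, 56, 94, 69, 88]

After 1 step: [9, 22, 51, 86, 56, 94, 69, 88]


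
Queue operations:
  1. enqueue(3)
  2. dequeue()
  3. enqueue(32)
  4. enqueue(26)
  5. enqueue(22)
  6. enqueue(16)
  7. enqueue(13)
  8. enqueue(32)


enqueue(3) -> [3]
dequeue()->3, []
enqueue(32) -> [32]
enqueue(26) -> [32, 26]
enqueue(22) -> [32, 26, 22]
enqueue(16) -> [32, 26, 22, 16]
enqueue(13) -> [32, 26, 22, 16, 13]
enqueue(32) -> [32, 26, 22, 16, 13, 32]

Final queue: [32, 26, 22, 16, 13, 32]


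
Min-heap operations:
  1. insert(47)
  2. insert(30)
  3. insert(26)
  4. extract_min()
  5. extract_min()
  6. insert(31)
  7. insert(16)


insert(47) -> [47]
insert(30) -> [30, 47]
insert(26) -> [26, 47, 30]
extract_min()->26, [30, 47]
extract_min()->30, [47]
insert(31) -> [31, 47]
insert(16) -> [16, 47, 31]

Final heap: [16, 47, 31]


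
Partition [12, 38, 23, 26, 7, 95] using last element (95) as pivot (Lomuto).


Pivot: 95
  12 <= 95: advance i (no swap)
  38 <= 95: advance i (no swap)
  23 <= 95: advance i (no swap)
  26 <= 95: advance i (no swap)
  7 <= 95: advance i (no swap)
Place pivot at 5: [12, 38, 23, 26, 7, 95]

Partitioned: [12, 38, 23, 26, 7, 95]


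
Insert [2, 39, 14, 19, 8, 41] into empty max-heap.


Insert 2: [2]
Insert 39: [39, 2]
Insert 14: [39, 2, 14]
Insert 19: [39, 19, 14, 2]
Insert 8: [39, 19, 14, 2, 8]
Insert 41: [41, 19, 39, 2, 8, 14]

Final heap: [41, 19, 39, 2, 8, 14]


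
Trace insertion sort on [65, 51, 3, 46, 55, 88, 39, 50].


Initial: [65, 51, 3, 46, 55, 88, 39, 50]
Insert 51: [51, 65, 3, 46, 55, 88, 39, 50]
Insert 3: [3, 51, 65, 46, 55, 88, 39, 50]
Insert 46: [3, 46, 51, 65, 55, 88, 39, 50]
Insert 55: [3, 46, 51, 55, 65, 88, 39, 50]
Insert 88: [3, 46, 51, 55, 65, 88, 39, 50]
Insert 39: [3, 39, 46, 51, 55, 65, 88, 50]
Insert 50: [3, 39, 46, 50, 51, 55, 65, 88]

Sorted: [3, 39, 46, 50, 51, 55, 65, 88]


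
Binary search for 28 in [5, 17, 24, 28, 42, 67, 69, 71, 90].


Step 1: lo=0, hi=8, mid=4, val=42
Step 2: lo=0, hi=3, mid=1, val=17
Step 3: lo=2, hi=3, mid=2, val=24
Step 4: lo=3, hi=3, mid=3, val=28

Found at index 3


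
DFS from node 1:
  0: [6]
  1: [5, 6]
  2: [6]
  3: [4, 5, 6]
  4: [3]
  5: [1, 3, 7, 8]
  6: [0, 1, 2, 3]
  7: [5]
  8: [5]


Visit 1, push [6, 5]
Visit 5, push [8, 7, 3]
Visit 3, push [6, 4]
Visit 4, push []
Visit 6, push [2, 0]
Visit 0, push []
Visit 2, push []
Visit 7, push []
Visit 8, push []

DFS order: [1, 5, 3, 4, 6, 0, 2, 7, 8]


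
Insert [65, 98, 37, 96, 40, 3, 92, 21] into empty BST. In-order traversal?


Insert 65: root
Insert 98: R from 65
Insert 37: L from 65
Insert 96: R from 65 -> L from 98
Insert 40: L from 65 -> R from 37
Insert 3: L from 65 -> L from 37
Insert 92: R from 65 -> L from 98 -> L from 96
Insert 21: L from 65 -> L from 37 -> R from 3

In-order: [3, 21, 37, 40, 65, 92, 96, 98]


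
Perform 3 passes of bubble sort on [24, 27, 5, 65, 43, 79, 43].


Initial: [24, 27, 5, 65, 43, 79, 43]
Pass 1: [24, 5, 27, 43, 65, 43, 79] (3 swaps)
Pass 2: [5, 24, 27, 43, 43, 65, 79] (2 swaps)
Pass 3: [5, 24, 27, 43, 43, 65, 79] (0 swaps)

After 3 passes: [5, 24, 27, 43, 43, 65, 79]


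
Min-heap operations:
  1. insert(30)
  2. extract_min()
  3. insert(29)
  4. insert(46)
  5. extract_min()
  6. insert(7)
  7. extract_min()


insert(30) -> [30]
extract_min()->30, []
insert(29) -> [29]
insert(46) -> [29, 46]
extract_min()->29, [46]
insert(7) -> [7, 46]
extract_min()->7, [46]

Final heap: [46]


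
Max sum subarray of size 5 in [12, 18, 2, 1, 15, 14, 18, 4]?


[0:5]: 48
[1:6]: 50
[2:7]: 50
[3:8]: 52

Max: 52 at [3:8]


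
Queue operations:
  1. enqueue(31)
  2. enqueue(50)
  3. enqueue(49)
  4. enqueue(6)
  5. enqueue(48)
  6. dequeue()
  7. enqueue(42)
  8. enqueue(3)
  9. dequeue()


enqueue(31) -> [31]
enqueue(50) -> [31, 50]
enqueue(49) -> [31, 50, 49]
enqueue(6) -> [31, 50, 49, 6]
enqueue(48) -> [31, 50, 49, 6, 48]
dequeue()->31, [50, 49, 6, 48]
enqueue(42) -> [50, 49, 6, 48, 42]
enqueue(3) -> [50, 49, 6, 48, 42, 3]
dequeue()->50, [49, 6, 48, 42, 3]

Final queue: [49, 6, 48, 42, 3]


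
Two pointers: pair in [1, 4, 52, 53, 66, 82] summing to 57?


lo=0(1)+hi=5(82)=83
lo=0(1)+hi=4(66)=67
lo=0(1)+hi=3(53)=54
lo=1(4)+hi=3(53)=57

Yes: 4+53=57


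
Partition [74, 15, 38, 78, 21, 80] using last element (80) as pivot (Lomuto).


Pivot: 80
  74 <= 80: advance i (no swap)
  15 <= 80: advance i (no swap)
  38 <= 80: advance i (no swap)
  78 <= 80: advance i (no swap)
  21 <= 80: advance i (no swap)
Place pivot at 5: [74, 15, 38, 78, 21, 80]

Partitioned: [74, 15, 38, 78, 21, 80]


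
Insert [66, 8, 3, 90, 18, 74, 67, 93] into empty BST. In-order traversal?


Insert 66: root
Insert 8: L from 66
Insert 3: L from 66 -> L from 8
Insert 90: R from 66
Insert 18: L from 66 -> R from 8
Insert 74: R from 66 -> L from 90
Insert 67: R from 66 -> L from 90 -> L from 74
Insert 93: R from 66 -> R from 90

In-order: [3, 8, 18, 66, 67, 74, 90, 93]


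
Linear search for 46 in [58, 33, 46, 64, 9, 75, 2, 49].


i=0: 58!=46
i=1: 33!=46
i=2: 46==46 found!

Found at 2, 3 comps


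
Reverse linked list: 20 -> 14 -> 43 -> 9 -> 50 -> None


Step 1: curr=20, set curr.next=prev(None) | reversed so far: 20
Step 2: curr=14, set curr.next=prev(20) | reversed so far: 14 -> 20
Step 3: curr=43, set curr.next=prev(14) | reversed so far: 43 -> 14 -> 20
Step 4: curr=9, set curr.next=prev(43) | reversed so far: 9 -> 43 -> 14 -> 20
Step 5: curr=50, set curr.next=prev(9) | reversed so far: 50 -> 9 -> 43 -> 14 -> 20

50 -> 9 -> 43 -> 14 -> 20 -> None


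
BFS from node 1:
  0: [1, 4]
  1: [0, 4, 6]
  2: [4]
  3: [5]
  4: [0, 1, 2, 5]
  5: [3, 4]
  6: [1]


Visit 1, enqueue [0, 4, 6]
Visit 0, enqueue []
Visit 4, enqueue [2, 5]
Visit 6, enqueue []
Visit 2, enqueue []
Visit 5, enqueue [3]
Visit 3, enqueue []

BFS order: [1, 0, 4, 6, 2, 5, 3]


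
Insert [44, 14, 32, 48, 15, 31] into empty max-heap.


Insert 44: [44]
Insert 14: [44, 14]
Insert 32: [44, 14, 32]
Insert 48: [48, 44, 32, 14]
Insert 15: [48, 44, 32, 14, 15]
Insert 31: [48, 44, 32, 14, 15, 31]

Final heap: [48, 44, 32, 14, 15, 31]


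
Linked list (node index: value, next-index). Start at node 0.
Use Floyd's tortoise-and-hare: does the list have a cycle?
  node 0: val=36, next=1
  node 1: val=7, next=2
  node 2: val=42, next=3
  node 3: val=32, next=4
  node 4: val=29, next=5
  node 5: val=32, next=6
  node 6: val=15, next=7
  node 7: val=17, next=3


Floyd's tortoise (slow, +1) and hare (fast, +2):
  init: slow=0, fast=0
  step 1: slow=1, fast=2
  step 2: slow=2, fast=4
  step 3: slow=3, fast=6
  step 4: slow=4, fast=3
  step 5: slow=5, fast=5
  slow == fast at node 5: cycle detected

Cycle: yes


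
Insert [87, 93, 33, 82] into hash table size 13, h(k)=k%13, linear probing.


Insert 87: h=9 -> slot 9
Insert 93: h=2 -> slot 2
Insert 33: h=7 -> slot 7
Insert 82: h=4 -> slot 4

Table: [None, None, 93, None, 82, None, None, 33, None, 87, None, None, None]


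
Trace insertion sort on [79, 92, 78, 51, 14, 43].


Initial: [79, 92, 78, 51, 14, 43]
Insert 92: [79, 92, 78, 51, 14, 43]
Insert 78: [78, 79, 92, 51, 14, 43]
Insert 51: [51, 78, 79, 92, 14, 43]
Insert 14: [14, 51, 78, 79, 92, 43]
Insert 43: [14, 43, 51, 78, 79, 92]

Sorted: [14, 43, 51, 78, 79, 92]


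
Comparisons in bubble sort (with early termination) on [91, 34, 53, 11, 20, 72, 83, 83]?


Algorithm: bubble sort (with early termination)
Input: [91, 34, 53, 11, 20, 72, 83, 83]
Sorted: [11, 20, 34, 53, 72, 83, 83, 91]

22


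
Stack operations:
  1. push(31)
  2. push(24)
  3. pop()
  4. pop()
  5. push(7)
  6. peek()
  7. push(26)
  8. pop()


push(31) -> [31]
push(24) -> [31, 24]
pop()->24, [31]
pop()->31, []
push(7) -> [7]
peek()->7
push(26) -> [7, 26]
pop()->26, [7]

Final stack: [7]


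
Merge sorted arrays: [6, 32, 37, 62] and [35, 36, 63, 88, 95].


Take 6 from A
Take 32 from A
Take 35 from B
Take 36 from B
Take 37 from A
Take 62 from A

Merged: [6, 32, 35, 36, 37, 62, 63, 88, 95]


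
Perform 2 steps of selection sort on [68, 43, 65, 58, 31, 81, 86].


Initial: [68, 43, 65, 58, 31, 81, 86]
Step 1: min=31 at 4
  Swap: [31, 43, 65, 58, 68, 81, 86]
Step 2: min=43 at 1
  Swap: [31, 43, 65, 58, 68, 81, 86]

After 2 steps: [31, 43, 65, 58, 68, 81, 86]


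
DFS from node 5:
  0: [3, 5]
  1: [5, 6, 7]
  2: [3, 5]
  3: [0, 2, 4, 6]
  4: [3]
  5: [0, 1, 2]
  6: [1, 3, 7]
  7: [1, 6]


Visit 5, push [2, 1, 0]
Visit 0, push [3]
Visit 3, push [6, 4, 2]
Visit 2, push []
Visit 4, push []
Visit 6, push [7, 1]
Visit 1, push [7]
Visit 7, push []

DFS order: [5, 0, 3, 2, 4, 6, 1, 7]


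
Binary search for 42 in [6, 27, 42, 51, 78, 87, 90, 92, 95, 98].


Step 1: lo=0, hi=9, mid=4, val=78
Step 2: lo=0, hi=3, mid=1, val=27
Step 3: lo=2, hi=3, mid=2, val=42

Found at index 2


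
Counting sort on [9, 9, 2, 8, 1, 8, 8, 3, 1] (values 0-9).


Input: [9, 9, 2, 8, 1, 8, 8, 3, 1]
Counts: [0, 2, 1, 1, 0, 0, 0, 0, 3, 2]

Sorted: [1, 1, 2, 3, 8, 8, 8, 9, 9]


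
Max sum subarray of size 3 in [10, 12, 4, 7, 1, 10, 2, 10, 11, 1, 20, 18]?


[0:3]: 26
[1:4]: 23
[2:5]: 12
[3:6]: 18
[4:7]: 13
[5:8]: 22
[6:9]: 23
[7:10]: 22
[8:11]: 32
[9:12]: 39

Max: 39 at [9:12]


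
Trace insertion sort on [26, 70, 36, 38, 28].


Initial: [26, 70, 36, 38, 28]
Insert 70: [26, 70, 36, 38, 28]
Insert 36: [26, 36, 70, 38, 28]
Insert 38: [26, 36, 38, 70, 28]
Insert 28: [26, 28, 36, 38, 70]

Sorted: [26, 28, 36, 38, 70]


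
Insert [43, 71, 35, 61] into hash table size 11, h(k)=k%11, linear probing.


Insert 43: h=10 -> slot 10
Insert 71: h=5 -> slot 5
Insert 35: h=2 -> slot 2
Insert 61: h=6 -> slot 6

Table: [None, None, 35, None, None, 71, 61, None, None, None, 43]


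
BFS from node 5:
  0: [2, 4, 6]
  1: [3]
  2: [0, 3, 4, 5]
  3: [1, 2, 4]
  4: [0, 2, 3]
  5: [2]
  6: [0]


Visit 5, enqueue [2]
Visit 2, enqueue [0, 3, 4]
Visit 0, enqueue [6]
Visit 3, enqueue [1]
Visit 4, enqueue []
Visit 6, enqueue []
Visit 1, enqueue []

BFS order: [5, 2, 0, 3, 4, 6, 1]


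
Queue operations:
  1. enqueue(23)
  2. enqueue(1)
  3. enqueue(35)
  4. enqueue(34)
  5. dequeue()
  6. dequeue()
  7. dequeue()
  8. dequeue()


enqueue(23) -> [23]
enqueue(1) -> [23, 1]
enqueue(35) -> [23, 1, 35]
enqueue(34) -> [23, 1, 35, 34]
dequeue()->23, [1, 35, 34]
dequeue()->1, [35, 34]
dequeue()->35, [34]
dequeue()->34, []

Final queue: []


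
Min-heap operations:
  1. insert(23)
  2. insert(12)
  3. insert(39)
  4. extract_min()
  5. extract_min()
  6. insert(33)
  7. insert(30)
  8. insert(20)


insert(23) -> [23]
insert(12) -> [12, 23]
insert(39) -> [12, 23, 39]
extract_min()->12, [23, 39]
extract_min()->23, [39]
insert(33) -> [33, 39]
insert(30) -> [30, 39, 33]
insert(20) -> [20, 30, 33, 39]

Final heap: [20, 30, 33, 39]


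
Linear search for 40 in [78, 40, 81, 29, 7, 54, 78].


i=0: 78!=40
i=1: 40==40 found!

Found at 1, 2 comps


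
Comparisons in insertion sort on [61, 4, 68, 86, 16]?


Algorithm: insertion sort
Input: [61, 4, 68, 86, 16]
Sorted: [4, 16, 61, 68, 86]

7


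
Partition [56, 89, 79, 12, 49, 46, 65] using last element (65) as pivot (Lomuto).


Pivot: 65
  56 <= 65: advance i (no swap)
  12 <= 65: swap -> [56, 12, 79, 89, 49, 46, 65]
  49 <= 65: swap -> [56, 12, 49, 89, 79, 46, 65]
  46 <= 65: swap -> [56, 12, 49, 46, 79, 89, 65]
Place pivot at 4: [56, 12, 49, 46, 65, 89, 79]

Partitioned: [56, 12, 49, 46, 65, 89, 79]


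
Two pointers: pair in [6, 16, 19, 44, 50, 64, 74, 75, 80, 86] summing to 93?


lo=0(6)+hi=9(86)=92
lo=1(16)+hi=9(86)=102
lo=1(16)+hi=8(80)=96
lo=1(16)+hi=7(75)=91
lo=2(19)+hi=7(75)=94
lo=2(19)+hi=6(74)=93

Yes: 19+74=93


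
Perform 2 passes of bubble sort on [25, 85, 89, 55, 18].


Initial: [25, 85, 89, 55, 18]
Pass 1: [25, 85, 55, 18, 89] (2 swaps)
Pass 2: [25, 55, 18, 85, 89] (2 swaps)

After 2 passes: [25, 55, 18, 85, 89]


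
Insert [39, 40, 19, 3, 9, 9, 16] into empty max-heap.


Insert 39: [39]
Insert 40: [40, 39]
Insert 19: [40, 39, 19]
Insert 3: [40, 39, 19, 3]
Insert 9: [40, 39, 19, 3, 9]
Insert 9: [40, 39, 19, 3, 9, 9]
Insert 16: [40, 39, 19, 3, 9, 9, 16]

Final heap: [40, 39, 19, 3, 9, 9, 16]


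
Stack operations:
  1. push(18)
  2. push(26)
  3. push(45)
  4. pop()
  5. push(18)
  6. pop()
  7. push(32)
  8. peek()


push(18) -> [18]
push(26) -> [18, 26]
push(45) -> [18, 26, 45]
pop()->45, [18, 26]
push(18) -> [18, 26, 18]
pop()->18, [18, 26]
push(32) -> [18, 26, 32]
peek()->32

Final stack: [18, 26, 32]


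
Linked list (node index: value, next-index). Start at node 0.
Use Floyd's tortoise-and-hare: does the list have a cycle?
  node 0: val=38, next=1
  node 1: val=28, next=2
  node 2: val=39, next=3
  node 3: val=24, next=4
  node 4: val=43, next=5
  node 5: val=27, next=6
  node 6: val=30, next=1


Floyd's tortoise (slow, +1) and hare (fast, +2):
  init: slow=0, fast=0
  step 1: slow=1, fast=2
  step 2: slow=2, fast=4
  step 3: slow=3, fast=6
  step 4: slow=4, fast=2
  step 5: slow=5, fast=4
  step 6: slow=6, fast=6
  slow == fast at node 6: cycle detected

Cycle: yes


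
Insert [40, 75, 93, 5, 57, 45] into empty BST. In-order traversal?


Insert 40: root
Insert 75: R from 40
Insert 93: R from 40 -> R from 75
Insert 5: L from 40
Insert 57: R from 40 -> L from 75
Insert 45: R from 40 -> L from 75 -> L from 57

In-order: [5, 40, 45, 57, 75, 93]


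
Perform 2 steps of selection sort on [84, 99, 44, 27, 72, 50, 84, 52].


Initial: [84, 99, 44, 27, 72, 50, 84, 52]
Step 1: min=27 at 3
  Swap: [27, 99, 44, 84, 72, 50, 84, 52]
Step 2: min=44 at 2
  Swap: [27, 44, 99, 84, 72, 50, 84, 52]

After 2 steps: [27, 44, 99, 84, 72, 50, 84, 52]


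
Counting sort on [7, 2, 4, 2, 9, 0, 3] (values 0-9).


Input: [7, 2, 4, 2, 9, 0, 3]
Counts: [1, 0, 2, 1, 1, 0, 0, 1, 0, 1]

Sorted: [0, 2, 2, 3, 4, 7, 9]


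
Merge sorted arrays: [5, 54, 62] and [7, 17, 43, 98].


Take 5 from A
Take 7 from B
Take 17 from B
Take 43 from B
Take 54 from A
Take 62 from A

Merged: [5, 7, 17, 43, 54, 62, 98]


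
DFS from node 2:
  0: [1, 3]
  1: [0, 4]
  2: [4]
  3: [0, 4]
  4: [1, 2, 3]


Visit 2, push [4]
Visit 4, push [3, 1]
Visit 1, push [0]
Visit 0, push [3]
Visit 3, push []

DFS order: [2, 4, 1, 0, 3]


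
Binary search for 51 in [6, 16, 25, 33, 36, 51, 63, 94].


Step 1: lo=0, hi=7, mid=3, val=33
Step 2: lo=4, hi=7, mid=5, val=51

Found at index 5


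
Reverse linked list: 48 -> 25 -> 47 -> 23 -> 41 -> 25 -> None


Step 1: curr=48, set curr.next=prev(None) | reversed so far: 48
Step 2: curr=25, set curr.next=prev(48) | reversed so far: 25 -> 48
Step 3: curr=47, set curr.next=prev(25) | reversed so far: 47 -> 25 -> 48
Step 4: curr=23, set curr.next=prev(47) | reversed so far: 23 -> 47 -> 25 -> 48
Step 5: curr=41, set curr.next=prev(23) | reversed so far: 41 -> 23 -> 47 -> 25 -> 48
Step 6: curr=25, set curr.next=prev(41) | reversed so far: 25 -> 41 -> 23 -> 47 -> 25 -> 48

25 -> 41 -> 23 -> 47 -> 25 -> 48 -> None


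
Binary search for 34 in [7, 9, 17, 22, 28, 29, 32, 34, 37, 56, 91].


Step 1: lo=0, hi=10, mid=5, val=29
Step 2: lo=6, hi=10, mid=8, val=37
Step 3: lo=6, hi=7, mid=6, val=32
Step 4: lo=7, hi=7, mid=7, val=34

Found at index 7


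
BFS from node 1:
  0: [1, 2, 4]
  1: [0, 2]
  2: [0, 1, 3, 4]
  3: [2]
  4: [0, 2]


Visit 1, enqueue [0, 2]
Visit 0, enqueue [4]
Visit 2, enqueue [3]
Visit 4, enqueue []
Visit 3, enqueue []

BFS order: [1, 0, 2, 4, 3]


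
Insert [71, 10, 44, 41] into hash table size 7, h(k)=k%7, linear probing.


Insert 71: h=1 -> slot 1
Insert 10: h=3 -> slot 3
Insert 44: h=2 -> slot 2
Insert 41: h=6 -> slot 6

Table: [None, 71, 44, 10, None, None, 41]


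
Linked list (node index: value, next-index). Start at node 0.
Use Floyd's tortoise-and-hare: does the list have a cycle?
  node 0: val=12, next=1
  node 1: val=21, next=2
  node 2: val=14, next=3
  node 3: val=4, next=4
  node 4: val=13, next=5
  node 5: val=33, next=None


Floyd's tortoise (slow, +1) and hare (fast, +2):
  init: slow=0, fast=0
  step 1: slow=1, fast=2
  step 2: slow=2, fast=4
  step 3: fast 4->5->None, no cycle

Cycle: no


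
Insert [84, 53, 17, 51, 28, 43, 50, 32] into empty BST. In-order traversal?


Insert 84: root
Insert 53: L from 84
Insert 17: L from 84 -> L from 53
Insert 51: L from 84 -> L from 53 -> R from 17
Insert 28: L from 84 -> L from 53 -> R from 17 -> L from 51
Insert 43: L from 84 -> L from 53 -> R from 17 -> L from 51 -> R from 28
Insert 50: L from 84 -> L from 53 -> R from 17 -> L from 51 -> R from 28 -> R from 43
Insert 32: L from 84 -> L from 53 -> R from 17 -> L from 51 -> R from 28 -> L from 43

In-order: [17, 28, 32, 43, 50, 51, 53, 84]


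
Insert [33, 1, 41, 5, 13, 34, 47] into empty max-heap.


Insert 33: [33]
Insert 1: [33, 1]
Insert 41: [41, 1, 33]
Insert 5: [41, 5, 33, 1]
Insert 13: [41, 13, 33, 1, 5]
Insert 34: [41, 13, 34, 1, 5, 33]
Insert 47: [47, 13, 41, 1, 5, 33, 34]

Final heap: [47, 13, 41, 1, 5, 33, 34]


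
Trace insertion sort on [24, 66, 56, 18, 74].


Initial: [24, 66, 56, 18, 74]
Insert 66: [24, 66, 56, 18, 74]
Insert 56: [24, 56, 66, 18, 74]
Insert 18: [18, 24, 56, 66, 74]
Insert 74: [18, 24, 56, 66, 74]

Sorted: [18, 24, 56, 66, 74]


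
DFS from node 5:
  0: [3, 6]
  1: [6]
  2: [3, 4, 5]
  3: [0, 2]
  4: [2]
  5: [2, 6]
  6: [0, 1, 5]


Visit 5, push [6, 2]
Visit 2, push [4, 3]
Visit 3, push [0]
Visit 0, push [6]
Visit 6, push [1]
Visit 1, push []
Visit 4, push []

DFS order: [5, 2, 3, 0, 6, 1, 4]


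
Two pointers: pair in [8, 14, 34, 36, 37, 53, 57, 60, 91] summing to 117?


lo=0(8)+hi=8(91)=99
lo=1(14)+hi=8(91)=105
lo=2(34)+hi=8(91)=125
lo=2(34)+hi=7(60)=94
lo=3(36)+hi=7(60)=96
lo=4(37)+hi=7(60)=97
lo=5(53)+hi=7(60)=113
lo=6(57)+hi=7(60)=117

Yes: 57+60=117


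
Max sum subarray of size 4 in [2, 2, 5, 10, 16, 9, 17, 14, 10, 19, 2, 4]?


[0:4]: 19
[1:5]: 33
[2:6]: 40
[3:7]: 52
[4:8]: 56
[5:9]: 50
[6:10]: 60
[7:11]: 45
[8:12]: 35

Max: 60 at [6:10]


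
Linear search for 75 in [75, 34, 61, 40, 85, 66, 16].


i=0: 75==75 found!

Found at 0, 1 comps


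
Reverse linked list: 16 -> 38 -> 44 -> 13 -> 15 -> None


Step 1: curr=16, set curr.next=prev(None) | reversed so far: 16
Step 2: curr=38, set curr.next=prev(16) | reversed so far: 38 -> 16
Step 3: curr=44, set curr.next=prev(38) | reversed so far: 44 -> 38 -> 16
Step 4: curr=13, set curr.next=prev(44) | reversed so far: 13 -> 44 -> 38 -> 16
Step 5: curr=15, set curr.next=prev(13) | reversed so far: 15 -> 13 -> 44 -> 38 -> 16

15 -> 13 -> 44 -> 38 -> 16 -> None


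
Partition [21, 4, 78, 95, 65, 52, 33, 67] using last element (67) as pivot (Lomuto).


Pivot: 67
  21 <= 67: advance i (no swap)
  4 <= 67: advance i (no swap)
  65 <= 67: swap -> [21, 4, 65, 95, 78, 52, 33, 67]
  52 <= 67: swap -> [21, 4, 65, 52, 78, 95, 33, 67]
  33 <= 67: swap -> [21, 4, 65, 52, 33, 95, 78, 67]
Place pivot at 5: [21, 4, 65, 52, 33, 67, 78, 95]

Partitioned: [21, 4, 65, 52, 33, 67, 78, 95]


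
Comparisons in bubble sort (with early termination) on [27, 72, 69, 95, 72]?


Algorithm: bubble sort (with early termination)
Input: [27, 72, 69, 95, 72]
Sorted: [27, 69, 72, 72, 95]

7


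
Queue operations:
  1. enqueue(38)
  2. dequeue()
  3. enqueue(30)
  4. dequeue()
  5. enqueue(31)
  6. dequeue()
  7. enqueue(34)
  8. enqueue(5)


enqueue(38) -> [38]
dequeue()->38, []
enqueue(30) -> [30]
dequeue()->30, []
enqueue(31) -> [31]
dequeue()->31, []
enqueue(34) -> [34]
enqueue(5) -> [34, 5]

Final queue: [34, 5]


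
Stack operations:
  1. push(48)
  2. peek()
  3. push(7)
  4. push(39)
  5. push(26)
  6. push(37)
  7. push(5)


push(48) -> [48]
peek()->48
push(7) -> [48, 7]
push(39) -> [48, 7, 39]
push(26) -> [48, 7, 39, 26]
push(37) -> [48, 7, 39, 26, 37]
push(5) -> [48, 7, 39, 26, 37, 5]

Final stack: [48, 7, 39, 26, 37, 5]


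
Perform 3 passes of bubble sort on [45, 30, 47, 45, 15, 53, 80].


Initial: [45, 30, 47, 45, 15, 53, 80]
Pass 1: [30, 45, 45, 15, 47, 53, 80] (3 swaps)
Pass 2: [30, 45, 15, 45, 47, 53, 80] (1 swaps)
Pass 3: [30, 15, 45, 45, 47, 53, 80] (1 swaps)

After 3 passes: [30, 15, 45, 45, 47, 53, 80]


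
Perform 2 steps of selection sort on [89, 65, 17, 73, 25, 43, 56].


Initial: [89, 65, 17, 73, 25, 43, 56]
Step 1: min=17 at 2
  Swap: [17, 65, 89, 73, 25, 43, 56]
Step 2: min=25 at 4
  Swap: [17, 25, 89, 73, 65, 43, 56]

After 2 steps: [17, 25, 89, 73, 65, 43, 56]


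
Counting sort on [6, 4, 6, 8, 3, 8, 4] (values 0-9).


Input: [6, 4, 6, 8, 3, 8, 4]
Counts: [0, 0, 0, 1, 2, 0, 2, 0, 2, 0]

Sorted: [3, 4, 4, 6, 6, 8, 8]


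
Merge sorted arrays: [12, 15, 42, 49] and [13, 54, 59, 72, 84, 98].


Take 12 from A
Take 13 from B
Take 15 from A
Take 42 from A
Take 49 from A

Merged: [12, 13, 15, 42, 49, 54, 59, 72, 84, 98]


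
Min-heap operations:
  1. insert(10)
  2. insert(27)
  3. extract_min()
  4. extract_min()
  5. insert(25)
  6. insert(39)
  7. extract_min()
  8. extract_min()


insert(10) -> [10]
insert(27) -> [10, 27]
extract_min()->10, [27]
extract_min()->27, []
insert(25) -> [25]
insert(39) -> [25, 39]
extract_min()->25, [39]
extract_min()->39, []

Final heap: []


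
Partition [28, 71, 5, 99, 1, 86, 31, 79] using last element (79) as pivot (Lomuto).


Pivot: 79
  28 <= 79: advance i (no swap)
  71 <= 79: advance i (no swap)
  5 <= 79: advance i (no swap)
  1 <= 79: swap -> [28, 71, 5, 1, 99, 86, 31, 79]
  31 <= 79: swap -> [28, 71, 5, 1, 31, 86, 99, 79]
Place pivot at 5: [28, 71, 5, 1, 31, 79, 99, 86]

Partitioned: [28, 71, 5, 1, 31, 79, 99, 86]


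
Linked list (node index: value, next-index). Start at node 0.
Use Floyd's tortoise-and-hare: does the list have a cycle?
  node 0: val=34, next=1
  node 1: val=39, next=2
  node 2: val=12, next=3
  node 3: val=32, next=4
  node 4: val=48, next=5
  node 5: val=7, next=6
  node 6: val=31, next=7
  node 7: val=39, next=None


Floyd's tortoise (slow, +1) and hare (fast, +2):
  init: slow=0, fast=0
  step 1: slow=1, fast=2
  step 2: slow=2, fast=4
  step 3: slow=3, fast=6
  step 4: fast 6->7->None, no cycle

Cycle: no


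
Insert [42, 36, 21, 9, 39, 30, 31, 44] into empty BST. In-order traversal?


Insert 42: root
Insert 36: L from 42
Insert 21: L from 42 -> L from 36
Insert 9: L from 42 -> L from 36 -> L from 21
Insert 39: L from 42 -> R from 36
Insert 30: L from 42 -> L from 36 -> R from 21
Insert 31: L from 42 -> L from 36 -> R from 21 -> R from 30
Insert 44: R from 42

In-order: [9, 21, 30, 31, 36, 39, 42, 44]


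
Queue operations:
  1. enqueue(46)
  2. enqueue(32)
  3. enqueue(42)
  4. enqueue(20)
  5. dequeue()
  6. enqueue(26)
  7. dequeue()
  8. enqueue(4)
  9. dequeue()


enqueue(46) -> [46]
enqueue(32) -> [46, 32]
enqueue(42) -> [46, 32, 42]
enqueue(20) -> [46, 32, 42, 20]
dequeue()->46, [32, 42, 20]
enqueue(26) -> [32, 42, 20, 26]
dequeue()->32, [42, 20, 26]
enqueue(4) -> [42, 20, 26, 4]
dequeue()->42, [20, 26, 4]

Final queue: [20, 26, 4]


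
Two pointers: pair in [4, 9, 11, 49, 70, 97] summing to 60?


lo=0(4)+hi=5(97)=101
lo=0(4)+hi=4(70)=74
lo=0(4)+hi=3(49)=53
lo=1(9)+hi=3(49)=58
lo=2(11)+hi=3(49)=60

Yes: 11+49=60


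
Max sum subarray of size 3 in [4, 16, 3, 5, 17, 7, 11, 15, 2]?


[0:3]: 23
[1:4]: 24
[2:5]: 25
[3:6]: 29
[4:7]: 35
[5:8]: 33
[6:9]: 28

Max: 35 at [4:7]


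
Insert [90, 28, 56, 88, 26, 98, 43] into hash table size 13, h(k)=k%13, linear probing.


Insert 90: h=12 -> slot 12
Insert 28: h=2 -> slot 2
Insert 56: h=4 -> slot 4
Insert 88: h=10 -> slot 10
Insert 26: h=0 -> slot 0
Insert 98: h=7 -> slot 7
Insert 43: h=4, 1 probes -> slot 5

Table: [26, None, 28, None, 56, 43, None, 98, None, None, 88, None, 90]


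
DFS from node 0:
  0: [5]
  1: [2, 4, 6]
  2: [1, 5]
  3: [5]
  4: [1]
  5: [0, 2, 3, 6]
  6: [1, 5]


Visit 0, push [5]
Visit 5, push [6, 3, 2]
Visit 2, push [1]
Visit 1, push [6, 4]
Visit 4, push []
Visit 6, push []
Visit 3, push []

DFS order: [0, 5, 2, 1, 4, 6, 3]


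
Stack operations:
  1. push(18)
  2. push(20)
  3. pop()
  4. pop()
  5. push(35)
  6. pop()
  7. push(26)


push(18) -> [18]
push(20) -> [18, 20]
pop()->20, [18]
pop()->18, []
push(35) -> [35]
pop()->35, []
push(26) -> [26]

Final stack: [26]


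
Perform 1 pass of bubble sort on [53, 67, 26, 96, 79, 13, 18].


Initial: [53, 67, 26, 96, 79, 13, 18]
Pass 1: [53, 26, 67, 79, 13, 18, 96] (4 swaps)

After 1 pass: [53, 26, 67, 79, 13, 18, 96]


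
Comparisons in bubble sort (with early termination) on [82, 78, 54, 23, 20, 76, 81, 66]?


Algorithm: bubble sort (with early termination)
Input: [82, 78, 54, 23, 20, 76, 81, 66]
Sorted: [20, 23, 54, 66, 76, 78, 81, 82]

25


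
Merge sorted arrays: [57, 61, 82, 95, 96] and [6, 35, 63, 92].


Take 6 from B
Take 35 from B
Take 57 from A
Take 61 from A
Take 63 from B
Take 82 from A
Take 92 from B

Merged: [6, 35, 57, 61, 63, 82, 92, 95, 96]


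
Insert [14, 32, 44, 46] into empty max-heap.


Insert 14: [14]
Insert 32: [32, 14]
Insert 44: [44, 14, 32]
Insert 46: [46, 44, 32, 14]

Final heap: [46, 44, 32, 14]


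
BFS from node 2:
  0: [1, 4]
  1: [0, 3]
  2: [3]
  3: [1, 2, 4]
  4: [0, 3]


Visit 2, enqueue [3]
Visit 3, enqueue [1, 4]
Visit 1, enqueue [0]
Visit 4, enqueue []
Visit 0, enqueue []

BFS order: [2, 3, 1, 4, 0]


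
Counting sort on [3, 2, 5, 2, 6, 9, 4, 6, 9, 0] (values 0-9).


Input: [3, 2, 5, 2, 6, 9, 4, 6, 9, 0]
Counts: [1, 0, 2, 1, 1, 1, 2, 0, 0, 2]

Sorted: [0, 2, 2, 3, 4, 5, 6, 6, 9, 9]


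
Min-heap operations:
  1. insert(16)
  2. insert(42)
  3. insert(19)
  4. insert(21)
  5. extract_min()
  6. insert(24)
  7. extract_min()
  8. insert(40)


insert(16) -> [16]
insert(42) -> [16, 42]
insert(19) -> [16, 42, 19]
insert(21) -> [16, 21, 19, 42]
extract_min()->16, [19, 21, 42]
insert(24) -> [19, 21, 42, 24]
extract_min()->19, [21, 24, 42]
insert(40) -> [21, 24, 42, 40]

Final heap: [21, 24, 42, 40]


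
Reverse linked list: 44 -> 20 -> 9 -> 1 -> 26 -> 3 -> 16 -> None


Step 1: curr=44, set curr.next=prev(None) | reversed so far: 44
Step 2: curr=20, set curr.next=prev(44) | reversed so far: 20 -> 44
Step 3: curr=9, set curr.next=prev(20) | reversed so far: 9 -> 20 -> 44
Step 4: curr=1, set curr.next=prev(9) | reversed so far: 1 -> 9 -> 20 -> 44
Step 5: curr=26, set curr.next=prev(1) | reversed so far: 26 -> 1 -> 9 -> 20 -> 44
Step 6: curr=3, set curr.next=prev(26) | reversed so far: 3 -> 26 -> 1 -> 9 -> 20 -> 44
Step 7: curr=16, set curr.next=prev(3) | reversed so far: 16 -> 3 -> 26 -> 1 -> 9 -> 20 -> 44

16 -> 3 -> 26 -> 1 -> 9 -> 20 -> 44 -> None


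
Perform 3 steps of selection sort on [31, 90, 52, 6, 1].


Initial: [31, 90, 52, 6, 1]
Step 1: min=1 at 4
  Swap: [1, 90, 52, 6, 31]
Step 2: min=6 at 3
  Swap: [1, 6, 52, 90, 31]
Step 3: min=31 at 4
  Swap: [1, 6, 31, 90, 52]

After 3 steps: [1, 6, 31, 90, 52]


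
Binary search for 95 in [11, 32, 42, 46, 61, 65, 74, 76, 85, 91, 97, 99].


Step 1: lo=0, hi=11, mid=5, val=65
Step 2: lo=6, hi=11, mid=8, val=85
Step 3: lo=9, hi=11, mid=10, val=97
Step 4: lo=9, hi=9, mid=9, val=91

Not found


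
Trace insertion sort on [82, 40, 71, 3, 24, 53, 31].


Initial: [82, 40, 71, 3, 24, 53, 31]
Insert 40: [40, 82, 71, 3, 24, 53, 31]
Insert 71: [40, 71, 82, 3, 24, 53, 31]
Insert 3: [3, 40, 71, 82, 24, 53, 31]
Insert 24: [3, 24, 40, 71, 82, 53, 31]
Insert 53: [3, 24, 40, 53, 71, 82, 31]
Insert 31: [3, 24, 31, 40, 53, 71, 82]

Sorted: [3, 24, 31, 40, 53, 71, 82]


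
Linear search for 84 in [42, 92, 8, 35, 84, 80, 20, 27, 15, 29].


i=0: 42!=84
i=1: 92!=84
i=2: 8!=84
i=3: 35!=84
i=4: 84==84 found!

Found at 4, 5 comps


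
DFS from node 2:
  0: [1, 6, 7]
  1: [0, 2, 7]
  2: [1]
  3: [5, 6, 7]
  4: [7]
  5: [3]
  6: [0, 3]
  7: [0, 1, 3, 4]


Visit 2, push [1]
Visit 1, push [7, 0]
Visit 0, push [7, 6]
Visit 6, push [3]
Visit 3, push [7, 5]
Visit 5, push []
Visit 7, push [4]
Visit 4, push []

DFS order: [2, 1, 0, 6, 3, 5, 7, 4]


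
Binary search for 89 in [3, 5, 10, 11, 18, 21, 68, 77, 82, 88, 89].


Step 1: lo=0, hi=10, mid=5, val=21
Step 2: lo=6, hi=10, mid=8, val=82
Step 3: lo=9, hi=10, mid=9, val=88
Step 4: lo=10, hi=10, mid=10, val=89

Found at index 10


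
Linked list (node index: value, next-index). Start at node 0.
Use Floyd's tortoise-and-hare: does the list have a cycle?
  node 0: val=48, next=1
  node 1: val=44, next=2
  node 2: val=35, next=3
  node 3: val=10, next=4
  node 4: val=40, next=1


Floyd's tortoise (slow, +1) and hare (fast, +2):
  init: slow=0, fast=0
  step 1: slow=1, fast=2
  step 2: slow=2, fast=4
  step 3: slow=3, fast=2
  step 4: slow=4, fast=4
  slow == fast at node 4: cycle detected

Cycle: yes


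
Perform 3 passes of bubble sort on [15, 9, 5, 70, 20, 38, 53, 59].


Initial: [15, 9, 5, 70, 20, 38, 53, 59]
Pass 1: [9, 5, 15, 20, 38, 53, 59, 70] (6 swaps)
Pass 2: [5, 9, 15, 20, 38, 53, 59, 70] (1 swaps)
Pass 3: [5, 9, 15, 20, 38, 53, 59, 70] (0 swaps)

After 3 passes: [5, 9, 15, 20, 38, 53, 59, 70]


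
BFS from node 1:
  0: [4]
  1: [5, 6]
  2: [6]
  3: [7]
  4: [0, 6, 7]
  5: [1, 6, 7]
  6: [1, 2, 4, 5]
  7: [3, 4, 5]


Visit 1, enqueue [5, 6]
Visit 5, enqueue [7]
Visit 6, enqueue [2, 4]
Visit 7, enqueue [3]
Visit 2, enqueue []
Visit 4, enqueue [0]
Visit 3, enqueue []
Visit 0, enqueue []

BFS order: [1, 5, 6, 7, 2, 4, 3, 0]


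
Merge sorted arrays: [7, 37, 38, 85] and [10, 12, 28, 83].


Take 7 from A
Take 10 from B
Take 12 from B
Take 28 from B
Take 37 from A
Take 38 from A
Take 83 from B

Merged: [7, 10, 12, 28, 37, 38, 83, 85]


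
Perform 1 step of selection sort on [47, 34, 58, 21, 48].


Initial: [47, 34, 58, 21, 48]
Step 1: min=21 at 3
  Swap: [21, 34, 58, 47, 48]

After 1 step: [21, 34, 58, 47, 48]


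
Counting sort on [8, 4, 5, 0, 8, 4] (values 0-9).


Input: [8, 4, 5, 0, 8, 4]
Counts: [1, 0, 0, 0, 2, 1, 0, 0, 2, 0]

Sorted: [0, 4, 4, 5, 8, 8]


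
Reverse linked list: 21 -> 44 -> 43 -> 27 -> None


Step 1: curr=21, set curr.next=prev(None) | reversed so far: 21
Step 2: curr=44, set curr.next=prev(21) | reversed so far: 44 -> 21
Step 3: curr=43, set curr.next=prev(44) | reversed so far: 43 -> 44 -> 21
Step 4: curr=27, set curr.next=prev(43) | reversed so far: 27 -> 43 -> 44 -> 21

27 -> 43 -> 44 -> 21 -> None


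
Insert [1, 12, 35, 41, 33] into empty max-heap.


Insert 1: [1]
Insert 12: [12, 1]
Insert 35: [35, 1, 12]
Insert 41: [41, 35, 12, 1]
Insert 33: [41, 35, 12, 1, 33]

Final heap: [41, 35, 12, 1, 33]


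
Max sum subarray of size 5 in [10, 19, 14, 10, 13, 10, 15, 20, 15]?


[0:5]: 66
[1:6]: 66
[2:7]: 62
[3:8]: 68
[4:9]: 73

Max: 73 at [4:9]


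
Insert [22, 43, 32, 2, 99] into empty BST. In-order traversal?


Insert 22: root
Insert 43: R from 22
Insert 32: R from 22 -> L from 43
Insert 2: L from 22
Insert 99: R from 22 -> R from 43

In-order: [2, 22, 32, 43, 99]


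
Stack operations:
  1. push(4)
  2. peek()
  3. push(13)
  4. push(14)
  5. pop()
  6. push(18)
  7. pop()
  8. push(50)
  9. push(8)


push(4) -> [4]
peek()->4
push(13) -> [4, 13]
push(14) -> [4, 13, 14]
pop()->14, [4, 13]
push(18) -> [4, 13, 18]
pop()->18, [4, 13]
push(50) -> [4, 13, 50]
push(8) -> [4, 13, 50, 8]

Final stack: [4, 13, 50, 8]


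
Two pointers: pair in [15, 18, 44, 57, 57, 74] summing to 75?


lo=0(15)+hi=5(74)=89
lo=0(15)+hi=4(57)=72
lo=1(18)+hi=4(57)=75

Yes: 18+57=75


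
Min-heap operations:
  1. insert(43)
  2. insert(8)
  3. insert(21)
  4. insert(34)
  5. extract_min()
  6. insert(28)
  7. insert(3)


insert(43) -> [43]
insert(8) -> [8, 43]
insert(21) -> [8, 43, 21]
insert(34) -> [8, 34, 21, 43]
extract_min()->8, [21, 34, 43]
insert(28) -> [21, 28, 43, 34]
insert(3) -> [3, 21, 43, 34, 28]

Final heap: [3, 21, 43, 34, 28]


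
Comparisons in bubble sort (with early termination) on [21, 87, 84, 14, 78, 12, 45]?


Algorithm: bubble sort (with early termination)
Input: [21, 87, 84, 14, 78, 12, 45]
Sorted: [12, 14, 21, 45, 78, 84, 87]

21


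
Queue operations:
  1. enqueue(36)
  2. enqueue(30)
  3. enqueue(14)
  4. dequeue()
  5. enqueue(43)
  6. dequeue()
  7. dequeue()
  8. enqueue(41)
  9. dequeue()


enqueue(36) -> [36]
enqueue(30) -> [36, 30]
enqueue(14) -> [36, 30, 14]
dequeue()->36, [30, 14]
enqueue(43) -> [30, 14, 43]
dequeue()->30, [14, 43]
dequeue()->14, [43]
enqueue(41) -> [43, 41]
dequeue()->43, [41]

Final queue: [41]


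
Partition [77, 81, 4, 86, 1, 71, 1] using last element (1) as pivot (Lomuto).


Pivot: 1
  1 <= 1: swap -> [1, 81, 4, 86, 77, 71, 1]
Place pivot at 1: [1, 1, 4, 86, 77, 71, 81]

Partitioned: [1, 1, 4, 86, 77, 71, 81]


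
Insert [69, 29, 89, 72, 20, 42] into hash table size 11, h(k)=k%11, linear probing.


Insert 69: h=3 -> slot 3
Insert 29: h=7 -> slot 7
Insert 89: h=1 -> slot 1
Insert 72: h=6 -> slot 6
Insert 20: h=9 -> slot 9
Insert 42: h=9, 1 probes -> slot 10

Table: [None, 89, None, 69, None, None, 72, 29, None, 20, 42]


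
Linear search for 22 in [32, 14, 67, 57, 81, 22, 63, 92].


i=0: 32!=22
i=1: 14!=22
i=2: 67!=22
i=3: 57!=22
i=4: 81!=22
i=5: 22==22 found!

Found at 5, 6 comps


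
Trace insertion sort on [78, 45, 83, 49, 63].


Initial: [78, 45, 83, 49, 63]
Insert 45: [45, 78, 83, 49, 63]
Insert 83: [45, 78, 83, 49, 63]
Insert 49: [45, 49, 78, 83, 63]
Insert 63: [45, 49, 63, 78, 83]

Sorted: [45, 49, 63, 78, 83]


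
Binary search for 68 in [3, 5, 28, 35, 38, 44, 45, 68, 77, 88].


Step 1: lo=0, hi=9, mid=4, val=38
Step 2: lo=5, hi=9, mid=7, val=68

Found at index 7


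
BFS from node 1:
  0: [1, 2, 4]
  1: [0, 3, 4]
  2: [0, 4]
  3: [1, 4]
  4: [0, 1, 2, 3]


Visit 1, enqueue [0, 3, 4]
Visit 0, enqueue [2]
Visit 3, enqueue []
Visit 4, enqueue []
Visit 2, enqueue []

BFS order: [1, 0, 3, 4, 2]


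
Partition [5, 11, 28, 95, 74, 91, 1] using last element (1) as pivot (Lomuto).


Pivot: 1
Place pivot at 0: [1, 11, 28, 95, 74, 91, 5]

Partitioned: [1, 11, 28, 95, 74, 91, 5]


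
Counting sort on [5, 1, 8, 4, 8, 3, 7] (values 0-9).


Input: [5, 1, 8, 4, 8, 3, 7]
Counts: [0, 1, 0, 1, 1, 1, 0, 1, 2, 0]

Sorted: [1, 3, 4, 5, 7, 8, 8]


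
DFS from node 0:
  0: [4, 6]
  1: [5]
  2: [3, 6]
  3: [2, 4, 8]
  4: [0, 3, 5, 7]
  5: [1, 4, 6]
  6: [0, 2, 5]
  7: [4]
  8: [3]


Visit 0, push [6, 4]
Visit 4, push [7, 5, 3]
Visit 3, push [8, 2]
Visit 2, push [6]
Visit 6, push [5]
Visit 5, push [1]
Visit 1, push []
Visit 8, push []
Visit 7, push []

DFS order: [0, 4, 3, 2, 6, 5, 1, 8, 7]


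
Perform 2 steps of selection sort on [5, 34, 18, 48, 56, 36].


Initial: [5, 34, 18, 48, 56, 36]
Step 1: min=5 at 0
  Swap: [5, 34, 18, 48, 56, 36]
Step 2: min=18 at 2
  Swap: [5, 18, 34, 48, 56, 36]

After 2 steps: [5, 18, 34, 48, 56, 36]


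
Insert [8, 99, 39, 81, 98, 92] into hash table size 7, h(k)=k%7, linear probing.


Insert 8: h=1 -> slot 1
Insert 99: h=1, 1 probes -> slot 2
Insert 39: h=4 -> slot 4
Insert 81: h=4, 1 probes -> slot 5
Insert 98: h=0 -> slot 0
Insert 92: h=1, 2 probes -> slot 3

Table: [98, 8, 99, 92, 39, 81, None]


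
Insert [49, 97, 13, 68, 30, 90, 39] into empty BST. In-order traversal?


Insert 49: root
Insert 97: R from 49
Insert 13: L from 49
Insert 68: R from 49 -> L from 97
Insert 30: L from 49 -> R from 13
Insert 90: R from 49 -> L from 97 -> R from 68
Insert 39: L from 49 -> R from 13 -> R from 30

In-order: [13, 30, 39, 49, 68, 90, 97]


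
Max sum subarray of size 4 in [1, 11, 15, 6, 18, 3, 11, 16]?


[0:4]: 33
[1:5]: 50
[2:6]: 42
[3:7]: 38
[4:8]: 48

Max: 50 at [1:5]


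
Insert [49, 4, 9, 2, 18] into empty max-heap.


Insert 49: [49]
Insert 4: [49, 4]
Insert 9: [49, 4, 9]
Insert 2: [49, 4, 9, 2]
Insert 18: [49, 18, 9, 2, 4]

Final heap: [49, 18, 9, 2, 4]


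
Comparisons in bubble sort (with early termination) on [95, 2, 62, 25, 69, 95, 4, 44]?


Algorithm: bubble sort (with early termination)
Input: [95, 2, 62, 25, 69, 95, 4, 44]
Sorted: [2, 4, 25, 44, 62, 69, 95, 95]

27


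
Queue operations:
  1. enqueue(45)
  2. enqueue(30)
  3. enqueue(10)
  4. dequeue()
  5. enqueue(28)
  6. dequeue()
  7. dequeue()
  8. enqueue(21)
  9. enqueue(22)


enqueue(45) -> [45]
enqueue(30) -> [45, 30]
enqueue(10) -> [45, 30, 10]
dequeue()->45, [30, 10]
enqueue(28) -> [30, 10, 28]
dequeue()->30, [10, 28]
dequeue()->10, [28]
enqueue(21) -> [28, 21]
enqueue(22) -> [28, 21, 22]

Final queue: [28, 21, 22]


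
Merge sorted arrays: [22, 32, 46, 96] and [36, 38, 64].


Take 22 from A
Take 32 from A
Take 36 from B
Take 38 from B
Take 46 from A
Take 64 from B

Merged: [22, 32, 36, 38, 46, 64, 96]


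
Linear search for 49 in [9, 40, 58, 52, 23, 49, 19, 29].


i=0: 9!=49
i=1: 40!=49
i=2: 58!=49
i=3: 52!=49
i=4: 23!=49
i=5: 49==49 found!

Found at 5, 6 comps
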